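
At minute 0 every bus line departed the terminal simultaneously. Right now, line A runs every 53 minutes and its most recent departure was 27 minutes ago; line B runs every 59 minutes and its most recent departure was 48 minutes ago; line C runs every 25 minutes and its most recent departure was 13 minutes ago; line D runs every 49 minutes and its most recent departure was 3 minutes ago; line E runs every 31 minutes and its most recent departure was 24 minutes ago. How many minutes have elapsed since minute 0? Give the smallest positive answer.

The moduli are pairwise coprime; N = 53·59·25·49·31 = 118747825.
N/53 = 2240525; 2240525 ≡ 3 (mod 53); 3·18 ≡ 1, so inverse 18.
N/59 = 2012675; 2012675 ≡ 8 (mod 59); 8·37 ≡ 1, so inverse 37.
N/25 = 4749913; 4749913 ≡ 13 (mod 25); 13·2 ≡ 1, so inverse 2.
N/49 = 2423425; 2423425 ≡ 32 (mod 49); 32·23 ≡ 1, so inverse 23.
N/31 = 3830575; 3830575 ≡ 29 (mod 31); 29·15 ≡ 1, so inverse 15.
t ≡ 27·2240525·18 + 48·2012675·37 + 13·4749913·2 + 3·2423425·23 + 24·3830575·15 = 6333127013.
6333127013 mod 118747825 = 39492288.

39492288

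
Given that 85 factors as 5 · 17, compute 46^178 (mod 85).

76

Mod 5: 46 ≡ 1; by Fermat, exponent reduces to 178 mod 4 = 2; 1^2 ≡ 1 (mod 5).
Mod 17: 46 ≡ 12; by Fermat, exponent reduces to 178 mod 16 = 2; 12^2 ≡ 8 (mod 17).
Combine by CRT: x ≡ 1 (mod 5), x ≡ 8 (mod 17) ⇒ x ≡ 76 (mod 85).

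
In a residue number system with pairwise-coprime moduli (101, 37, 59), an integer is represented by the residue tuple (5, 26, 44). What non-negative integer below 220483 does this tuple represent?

Combine the congruences pairwise.
From x ≡ 5 (mod 101) write x = 5 + 101t. Substituting into x ≡ 26 (mod 37) gives 101t ≡ 21 (mod 37), and since 27⁻¹ ≡ 11 (mod 37), t ≡ 9. Hence x ≡ 5 + 101·9 = 914 (mod 3737).
From x ≡ 914 (mod 3737) write x = 914 + 3737t. Substituting into x ≡ 44 (mod 59) gives 3737t ≡ 15 (mod 59), and since 20⁻¹ ≡ 3 (mod 59), t ≡ 45. Hence x ≡ 914 + 3737·45 = 169079 (mod 220483).

169079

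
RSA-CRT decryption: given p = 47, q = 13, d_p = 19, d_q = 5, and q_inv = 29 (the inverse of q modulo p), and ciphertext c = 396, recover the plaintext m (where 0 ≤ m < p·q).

184

m₁ = c^(d_p) mod p: c ≡ 20 (mod 47), and 20^19 mod 47 = 43.
m₂ = c^(d_q) mod q: c ≡ 6 (mod 13), and 6^5 mod 13 = 2.
h = q_inv·(m₁ − m₂) mod p = 29·(43 − 2) mod 47 = 14.
m = m₂ + h·q = 2 + 14·13 = 184.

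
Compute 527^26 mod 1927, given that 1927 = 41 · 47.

Mod 41: 527 ≡ 35; 35^26 ≡ 2 (mod 41).
Mod 47: 527 ≡ 10; 10^26 ≡ 34 (mod 47).
Combine by CRT: x ≡ 2 (mod 41), x ≡ 34 (mod 47) ⇒ x ≡ 1068 (mod 1927).

1068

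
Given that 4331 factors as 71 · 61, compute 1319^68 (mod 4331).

Mod 71: 1319 ≡ 41; 41^68 ≡ 37 (mod 71).
Mod 61: 1319 ≡ 38; by Fermat, exponent reduces to 68 mod 60 = 8; 38^8 ≡ 58 (mod 61).
Combine by CRT: x ≡ 37 (mod 71), x ≡ 58 (mod 61) ⇒ x ≡ 4084 (mod 4331).

4084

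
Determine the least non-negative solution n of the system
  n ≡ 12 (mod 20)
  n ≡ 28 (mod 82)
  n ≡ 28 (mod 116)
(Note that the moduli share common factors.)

19052

Combine the congruences pairwise.
gcd(20, 82) = 2 and 2 | (28 − 12), so the pair is consistent; merging gives n ≡ 192 (mod 820), where 820 = lcm(20, 82).
gcd(820, 116) = 4 and 4 | (28 − 192), so the pair is consistent; merging gives n ≡ 19052 (mod 23780), where 23780 = lcm(820, 116).
The solution is unique modulo lcm(20, 82, 116) = 23780.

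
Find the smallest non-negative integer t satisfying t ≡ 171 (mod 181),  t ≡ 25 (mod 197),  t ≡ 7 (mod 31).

From t ≡ 171 (mod 181) write t = 171 + 181s. Substituting into t ≡ 25 (mod 197) gives 181s ≡ 51 (mod 197), and since 181⁻¹ ≡ 160 (mod 197), s ≡ 83. Hence t ≡ 171 + 181·83 = 15194 (mod 35657).
From t ≡ 15194 (mod 35657) write t = 15194 + 35657s. Substituting into t ≡ 7 (mod 31) gives 35657s ≡ 3 (mod 31), and since 7⁻¹ ≡ 9 (mod 31), s ≡ 27. Hence t ≡ 15194 + 35657·27 = 977933 (mod 1105367).

977933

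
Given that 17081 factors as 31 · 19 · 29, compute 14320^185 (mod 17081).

Mod 31: 14320 ≡ 29; by Fermat, exponent reduces to 185 mod 30 = 5; 29^5 ≡ 30 (mod 31).
Mod 19: 14320 ≡ 13; by Fermat, exponent reduces to 185 mod 18 = 5; 13^5 ≡ 14 (mod 19).
Mod 29: 14320 ≡ 23; by Fermat, exponent reduces to 185 mod 28 = 17; 23^17 ≡ 16 (mod 29).
Combine by CRT: x ≡ 30 (mod 31), x ≡ 14 (mod 19), x ≡ 16 (mod 29) ⇒ x ≡ 4308 (mod 17081).

4308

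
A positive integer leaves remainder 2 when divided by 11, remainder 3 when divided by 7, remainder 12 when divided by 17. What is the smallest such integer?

The moduli are pairwise coprime; N = 11·7·17 = 1309.
N/11 = 119; 119 ≡ 9 (mod 11); 9·5 ≡ 1, so inverse 5.
N/7 = 187; 187 ≡ 5 (mod 7); 5·3 ≡ 1, so inverse 3.
N/17 = 77; 77 ≡ 9 (mod 17); 9·2 ≡ 1, so inverse 2.
k ≡ 2·119·5 + 3·187·3 + 12·77·2 = 4721.
4721 mod 1309 = 794.

794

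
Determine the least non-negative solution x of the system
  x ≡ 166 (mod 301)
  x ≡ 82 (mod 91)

3176

gcd(301, 91) = 7 and 7 | (82 − 166), so the pair is consistent; merging gives x ≡ 3176 (mod 3913), where 3913 = lcm(301, 91).
The solution is unique modulo lcm(301, 91) = 3913.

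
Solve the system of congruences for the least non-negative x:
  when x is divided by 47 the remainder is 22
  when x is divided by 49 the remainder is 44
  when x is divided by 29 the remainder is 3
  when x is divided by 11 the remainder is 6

395621

Combine the congruences pairwise.
From x ≡ 22 (mod 47) write x = 22 + 47t. Substituting into x ≡ 44 (mod 49) gives 47t ≡ 22 (mod 49), and since 47⁻¹ ≡ 24 (mod 49), t ≡ 38. Hence x ≡ 22 + 47·38 = 1808 (mod 2303).
From x ≡ 1808 (mod 2303) write x = 1808 + 2303t. Substituting into x ≡ 3 (mod 29) gives 2303t ≡ 22 (mod 29), and since 12⁻¹ ≡ 17 (mod 29), t ≡ 26. Hence x ≡ 1808 + 2303·26 = 61686 (mod 66787).
From x ≡ 61686 (mod 66787) write x = 61686 + 66787t. Substituting into x ≡ 6 (mod 11) gives 66787t ≡ 8 (mod 11), and since 6⁻¹ ≡ 2 (mod 11), t ≡ 5. Hence x ≡ 61686 + 66787·5 = 395621 (mod 734657).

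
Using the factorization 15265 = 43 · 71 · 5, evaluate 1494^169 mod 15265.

2784

Mod 43: 1494 ≡ 32; by Fermat, exponent reduces to 169 mod 42 = 1; 32^1 ≡ 32 (mod 43).
Mod 71: 1494 ≡ 3; by Fermat, exponent reduces to 169 mod 70 = 29; 3^29 ≡ 15 (mod 71).
Mod 5: 1494 ≡ 4; by Fermat, exponent reduces to 169 mod 4 = 1; 4^1 ≡ 4 (mod 5).
Combine by CRT: x ≡ 32 (mod 43), x ≡ 15 (mod 71), x ≡ 4 (mod 5) ⇒ x ≡ 2784 (mod 15265).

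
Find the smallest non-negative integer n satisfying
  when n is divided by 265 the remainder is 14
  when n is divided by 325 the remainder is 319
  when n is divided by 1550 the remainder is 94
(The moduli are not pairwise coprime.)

Combine the congruences pairwise.
gcd(265, 325) = 5 and 5 | (319 − 14), so the pair is consistent; merging gives n ≡ 5844 (mod 17225), where 17225 = lcm(265, 325).
gcd(17225, 1550) = 25 and 25 | (94 − 5844), so the pair is consistent; merging gives n ≡ 660394 (mod 1067950), where 1067950 = lcm(17225, 1550).
The solution is unique modulo lcm(265, 325, 1550) = 1067950.

660394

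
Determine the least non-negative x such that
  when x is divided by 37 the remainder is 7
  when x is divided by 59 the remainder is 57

1709

From x ≡ 7 (mod 37) write x = 7 + 37t. Substituting into x ≡ 57 (mod 59) gives 37t ≡ 50 (mod 59), and since 37⁻¹ ≡ 8 (mod 59), t ≡ 46. Hence x ≡ 7 + 37·46 = 1709 (mod 2183).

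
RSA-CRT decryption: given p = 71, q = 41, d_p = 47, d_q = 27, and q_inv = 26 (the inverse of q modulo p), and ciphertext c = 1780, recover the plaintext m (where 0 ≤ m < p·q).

m₁ = c^(d_p) mod p: c ≡ 5 (mod 71), and 5^47 mod 71 = 25.
m₂ = c^(d_q) mod q: c ≡ 17 (mod 41), and 17^27 mod 41 = 28.
h = q_inv·(m₁ − m₂) mod p = 26·(25 − 28) mod 71 = 64.
m = m₂ + h·q = 28 + 64·41 = 2652.

2652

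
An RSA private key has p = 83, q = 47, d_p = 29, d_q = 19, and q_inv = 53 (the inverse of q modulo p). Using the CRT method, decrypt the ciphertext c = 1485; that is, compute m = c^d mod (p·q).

1612

m₁ = c^(d_p) mod p: c ≡ 74 (mod 83), and 74^29 mod 83 = 35.
m₂ = c^(d_q) mod q: c ≡ 28 (mod 47), and 28^19 mod 47 = 14.
h = q_inv·(m₁ − m₂) mod p = 53·(35 − 14) mod 83 = 34.
m = m₂ + h·q = 14 + 34·47 = 1612.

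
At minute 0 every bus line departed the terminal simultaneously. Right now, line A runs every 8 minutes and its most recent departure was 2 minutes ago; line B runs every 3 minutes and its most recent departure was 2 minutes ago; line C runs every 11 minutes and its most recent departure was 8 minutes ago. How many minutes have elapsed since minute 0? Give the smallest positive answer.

74

Combine the congruences pairwise.
From t ≡ 2 (mod 8) write t = 2 + 8s. Substituting into t ≡ 2 (mod 3) gives 8s ≡ 0 (mod 3), and since 2⁻¹ ≡ 2 (mod 3), s ≡ 0. Hence t ≡ 2 + 8·0 = 2 (mod 24).
From t ≡ 2 (mod 24) write t = 2 + 24s. Substituting into t ≡ 8 (mod 11) gives 24s ≡ 6 (mod 11), and since 2⁻¹ ≡ 6 (mod 11), s ≡ 3. Hence t ≡ 2 + 24·3 = 74 (mod 264).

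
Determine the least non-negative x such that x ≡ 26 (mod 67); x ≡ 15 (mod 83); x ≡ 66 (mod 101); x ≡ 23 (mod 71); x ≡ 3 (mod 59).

168767733

The moduli are pairwise coprime; N = 67·83·101·71·59 = 2352797929.
N/67 = 35116387; 35116387 ≡ 12 (mod 67); 12·28 ≡ 1, so inverse 28.
N/83 = 28346963; 28346963 ≡ 56 (mod 83); 56·43 ≡ 1, so inverse 43.
N/101 = 23295029; 23295029 ≡ 86 (mod 101); 86·74 ≡ 1, so inverse 74.
N/71 = 33137999; 33137999 ≡ 27 (mod 71); 27·50 ≡ 1, so inverse 50.
N/59 = 39877931; 39877931 ≡ 8 (mod 59); 8·37 ≡ 1, so inverse 37.
x ≡ 26·35116387·28 + 15·28346963·43 + 66·23295029·74 + 23·33137999·50 + 3·39877931·37 = 200156591698.
200156591698 mod 2352797929 = 168767733.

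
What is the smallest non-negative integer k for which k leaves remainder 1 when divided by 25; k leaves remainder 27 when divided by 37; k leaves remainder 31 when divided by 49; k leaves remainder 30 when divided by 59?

From k ≡ 1 (mod 25) write k = 1 + 25t. Substituting into k ≡ 27 (mod 37) gives 25t ≡ 26 (mod 37), and since 25⁻¹ ≡ 3 (mod 37), t ≡ 4. Hence k ≡ 1 + 25·4 = 101 (mod 925).
From k ≡ 101 (mod 925) write k = 101 + 925t. Substituting into k ≡ 31 (mod 49) gives 925t ≡ 28 (mod 49), and since 43⁻¹ ≡ 8 (mod 49), t ≡ 28. Hence k ≡ 101 + 925·28 = 26001 (mod 45325).
From k ≡ 26001 (mod 45325) write k = 26001 + 45325t. Substituting into k ≡ 30 (mod 59) gives 45325t ≡ 48 (mod 59), and since 13⁻¹ ≡ 50 (mod 59), t ≡ 40. Hence k ≡ 26001 + 45325·40 = 1839001 (mod 2674175).

1839001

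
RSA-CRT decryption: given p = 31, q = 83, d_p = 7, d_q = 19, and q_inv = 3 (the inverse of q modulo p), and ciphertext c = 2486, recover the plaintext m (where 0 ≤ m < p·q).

1463

m₁ = c^(d_p) mod p: c ≡ 6 (mod 31), and 6^7 mod 31 = 6.
m₂ = c^(d_q) mod q: c ≡ 79 (mod 83), and 79^19 mod 83 = 52.
h = q_inv·(m₁ − m₂) mod p = 3·(6 − 52) mod 31 = 17.
m = m₂ + h·q = 52 + 17·83 = 1463.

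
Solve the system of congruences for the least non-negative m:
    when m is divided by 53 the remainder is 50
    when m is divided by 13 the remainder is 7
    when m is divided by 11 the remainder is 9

2594

From m ≡ 50 (mod 53) write m = 50 + 53t. Substituting into m ≡ 7 (mod 13) gives 53t ≡ 9 (mod 13), and since 1⁻¹ ≡ 1 (mod 13), t ≡ 9. Hence m ≡ 50 + 53·9 = 527 (mod 689).
From m ≡ 527 (mod 689) write m = 527 + 689t. Substituting into m ≡ 9 (mod 11) gives 689t ≡ 10 (mod 11), and since 7⁻¹ ≡ 8 (mod 11), t ≡ 3. Hence m ≡ 527 + 689·3 = 2594 (mod 7579).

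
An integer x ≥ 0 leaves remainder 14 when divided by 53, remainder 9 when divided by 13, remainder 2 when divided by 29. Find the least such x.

17663

The moduli are pairwise coprime; N = 53·13·29 = 19981.
N/53 = 377; 377 ≡ 6 (mod 53); 6·9 ≡ 1, so inverse 9.
N/13 = 1537; 1537 ≡ 3 (mod 13); 3·9 ≡ 1, so inverse 9.
N/29 = 689; 689 ≡ 22 (mod 29); 22·4 ≡ 1, so inverse 4.
x ≡ 14·377·9 + 9·1537·9 + 2·689·4 = 177511.
177511 mod 19981 = 17663.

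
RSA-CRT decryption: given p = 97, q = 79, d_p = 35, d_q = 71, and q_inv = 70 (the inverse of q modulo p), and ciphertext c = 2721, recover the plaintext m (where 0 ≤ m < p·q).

1271

m₁ = c^(d_p) mod p: c ≡ 5 (mod 97), and 5^35 mod 97 = 10.
m₂ = c^(d_q) mod q: c ≡ 35 (mod 79), and 35^71 mod 79 = 7.
h = q_inv·(m₁ − m₂) mod p = 70·(10 − 7) mod 97 = 16.
m = m₂ + h·q = 7 + 16·79 = 1271.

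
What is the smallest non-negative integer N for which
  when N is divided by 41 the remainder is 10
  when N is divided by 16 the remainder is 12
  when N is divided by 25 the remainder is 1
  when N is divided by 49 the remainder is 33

632476

Combine the congruences pairwise.
From N ≡ 10 (mod 41) write N = 10 + 41t. Substituting into N ≡ 12 (mod 16) gives 41t ≡ 2 (mod 16), and since 9⁻¹ ≡ 9 (mod 16), t ≡ 2. Hence N ≡ 10 + 41·2 = 92 (mod 656).
From N ≡ 92 (mod 656) write N = 92 + 656t. Substituting into N ≡ 1 (mod 25) gives 656t ≡ 9 (mod 25), and since 6⁻¹ ≡ 21 (mod 25), t ≡ 14. Hence N ≡ 92 + 656·14 = 9276 (mod 16400).
From N ≡ 9276 (mod 16400) write N = 9276 + 16400t. Substituting into N ≡ 33 (mod 49) gives 16400t ≡ 18 (mod 49), and since 34⁻¹ ≡ 13 (mod 49), t ≡ 38. Hence N ≡ 9276 + 16400·38 = 632476 (mod 803600).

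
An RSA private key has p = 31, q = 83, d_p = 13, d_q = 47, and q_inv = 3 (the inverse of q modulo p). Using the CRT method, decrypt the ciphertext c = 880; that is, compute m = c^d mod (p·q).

m₁ = c^(d_p) mod p: c ≡ 12 (mod 31), and 12^13 mod 31 = 17.
m₂ = c^(d_q) mod q: c ≡ 50 (mod 83), and 50^47 mod 83 = 79.
h = q_inv·(m₁ − m₂) mod p = 3·(17 − 79) mod 31 = 0.
m = m₂ + h·q = 79 + 0·83 = 79.

79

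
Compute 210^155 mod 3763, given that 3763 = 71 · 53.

Mod 71: 210 ≡ 68; by Fermat, exponent reduces to 155 mod 70 = 15; 68^15 ≡ 51 (mod 71).
Mod 53: 210 ≡ 51; by Fermat, exponent reduces to 155 mod 52 = 51; 51^51 ≡ 26 (mod 53).
Combine by CRT: x ≡ 51 (mod 71), x ≡ 26 (mod 53) ⇒ x ≡ 2252 (mod 3763).

2252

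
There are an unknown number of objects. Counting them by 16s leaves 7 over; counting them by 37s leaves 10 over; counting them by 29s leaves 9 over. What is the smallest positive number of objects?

Combine the congruences pairwise.
From N ≡ 7 (mod 16) write N = 7 + 16t. Substituting into N ≡ 10 (mod 37) gives 16t ≡ 3 (mod 37), and since 16⁻¹ ≡ 7 (mod 37), t ≡ 21. Hence N ≡ 7 + 16·21 = 343 (mod 592).
From N ≡ 343 (mod 592) write N = 343 + 592t. Substituting into N ≡ 9 (mod 29) gives 592t ≡ 14 (mod 29), and since 12⁻¹ ≡ 17 (mod 29), t ≡ 6. Hence N ≡ 343 + 592·6 = 3895 (mod 17168).

3895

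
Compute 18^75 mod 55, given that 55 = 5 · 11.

Mod 5: 18 ≡ 3; by Fermat, exponent reduces to 75 mod 4 = 3; 3^3 ≡ 2 (mod 5).
Mod 11: 18 ≡ 7; by Fermat, exponent reduces to 75 mod 10 = 5; 7^5 ≡ 10 (mod 11).
Combine by CRT: x ≡ 2 (mod 5), x ≡ 10 (mod 11) ⇒ x ≡ 32 (mod 55).

32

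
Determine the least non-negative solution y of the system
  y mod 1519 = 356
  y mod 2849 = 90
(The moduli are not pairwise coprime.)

247953

gcd(1519, 2849) = 7 and 7 | (90 − 356), so the pair is consistent; merging gives y ≡ 247953 (mod 618233), where 618233 = lcm(1519, 2849).
The solution is unique modulo lcm(1519, 2849) = 618233.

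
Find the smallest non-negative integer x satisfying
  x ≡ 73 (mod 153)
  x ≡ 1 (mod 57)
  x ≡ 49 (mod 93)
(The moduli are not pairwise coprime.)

58825

gcd(153, 57) = 3 and 3 | (1 − 73), so the pair is consistent; merging gives x ≡ 685 (mod 2907), where 2907 = lcm(153, 57).
gcd(2907, 93) = 3 and 3 | (49 − 685), so the pair is consistent; merging gives x ≡ 58825 (mod 90117), where 90117 = lcm(2907, 93).
The solution is unique modulo lcm(153, 57, 93) = 90117.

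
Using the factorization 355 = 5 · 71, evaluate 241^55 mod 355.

Mod 5: 241 ≡ 1; by Fermat, exponent reduces to 55 mod 4 = 3; 1^3 ≡ 1 (mod 5).
Mod 71: 241 ≡ 28; 28^55 ≡ 23 (mod 71).
Combine by CRT: x ≡ 1 (mod 5), x ≡ 23 (mod 71) ⇒ x ≡ 236 (mod 355).

236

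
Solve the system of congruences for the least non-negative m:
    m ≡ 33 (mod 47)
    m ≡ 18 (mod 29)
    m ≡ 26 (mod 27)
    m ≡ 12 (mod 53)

From m ≡ 33 (mod 47) write m = 33 + 47t. Substituting into m ≡ 18 (mod 29) gives 47t ≡ 14 (mod 29), and since 18⁻¹ ≡ 21 (mod 29), t ≡ 4. Hence m ≡ 33 + 47·4 = 221 (mod 1363).
From m ≡ 221 (mod 1363) write m = 221 + 1363t. Substituting into m ≡ 26 (mod 27) gives 1363t ≡ 21 (mod 27), and since 13⁻¹ ≡ 25 (mod 27), t ≡ 12. Hence m ≡ 221 + 1363·12 = 16577 (mod 36801).
From m ≡ 16577 (mod 36801) write m = 16577 + 36801t. Substituting into m ≡ 12 (mod 53) gives 36801t ≡ 24 (mod 53), and since 19⁻¹ ≡ 14 (mod 53), t ≡ 18. Hence m ≡ 16577 + 36801·18 = 678995 (mod 1950453).

678995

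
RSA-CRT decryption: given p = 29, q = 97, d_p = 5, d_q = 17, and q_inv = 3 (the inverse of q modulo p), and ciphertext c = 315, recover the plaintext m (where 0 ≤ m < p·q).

397

m₁ = c^(d_p) mod p: c ≡ 25 (mod 29), and 25^5 mod 29 = 20.
m₂ = c^(d_q) mod q: c ≡ 24 (mod 97), and 24^17 mod 97 = 9.
h = q_inv·(m₁ − m₂) mod p = 3·(20 − 9) mod 29 = 4.
m = m₂ + h·q = 9 + 4·97 = 397.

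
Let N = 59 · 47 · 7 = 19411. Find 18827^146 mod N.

Mod 59: 18827 ≡ 6; by Fermat, exponent reduces to 146 mod 58 = 30; 6^30 ≡ 53 (mod 59).
Mod 47: 18827 ≡ 27; by Fermat, exponent reduces to 146 mod 46 = 8; 27^8 ≡ 3 (mod 47).
Mod 7: 18827 ≡ 4; by Fermat, exponent reduces to 146 mod 6 = 2; 4^2 ≡ 2 (mod 7).
Combine by CRT: x ≡ 53 (mod 59), x ≡ 3 (mod 47), x ≡ 2 (mod 7) ⇒ x ≡ 15983 (mod 19411).

15983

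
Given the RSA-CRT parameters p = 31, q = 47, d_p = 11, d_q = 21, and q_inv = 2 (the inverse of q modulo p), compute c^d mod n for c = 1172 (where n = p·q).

m₁ = c^(d_p) mod p: c ≡ 25 (mod 31), and 25^11 mod 31 = 5.
m₂ = c^(d_q) mod q: c ≡ 44 (mod 47), and 44^21 mod 47 = 26.
h = q_inv·(m₁ − m₂) mod p = 2·(5 − 26) mod 31 = 20.
m = m₂ + h·q = 26 + 20·47 = 966.

966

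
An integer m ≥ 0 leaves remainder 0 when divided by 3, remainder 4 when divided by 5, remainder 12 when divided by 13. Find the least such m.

Combine the congruences pairwise.
From m ≡ 0 (mod 3) write m = 0 + 3t. Substituting into m ≡ 4 (mod 5) gives 3t ≡ 4 (mod 5), and since 3⁻¹ ≡ 2 (mod 5), t ≡ 3. Hence m ≡ 0 + 3·3 = 9 (mod 15).
From m ≡ 9 (mod 15) write m = 9 + 15t. Substituting into m ≡ 12 (mod 13) gives 15t ≡ 3 (mod 13), and since 2⁻¹ ≡ 7 (mod 13), t ≡ 8. Hence m ≡ 9 + 15·8 = 129 (mod 195).

129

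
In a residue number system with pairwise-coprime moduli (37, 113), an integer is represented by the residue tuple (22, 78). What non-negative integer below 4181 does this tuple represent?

From x ≡ 22 (mod 37) write x = 22 + 37t. Substituting into x ≡ 78 (mod 113) gives 37t ≡ 56 (mod 113), and since 37⁻¹ ≡ 55 (mod 113), t ≡ 29. Hence x ≡ 22 + 37·29 = 1095 (mod 4181).

1095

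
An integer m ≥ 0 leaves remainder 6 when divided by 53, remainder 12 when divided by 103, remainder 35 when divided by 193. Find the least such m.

From m ≡ 6 (mod 53) write m = 6 + 53t. Substituting into m ≡ 12 (mod 103) gives 53t ≡ 6 (mod 103), and since 53⁻¹ ≡ 35 (mod 103), t ≡ 4. Hence m ≡ 6 + 53·4 = 218 (mod 5459).
From m ≡ 218 (mod 5459) write m = 218 + 5459t. Substituting into m ≡ 35 (mod 193) gives 5459t ≡ 10 (mod 193), and since 55⁻¹ ≡ 186 (mod 193), t ≡ 123. Hence m ≡ 218 + 5459·123 = 671675 (mod 1053587).

671675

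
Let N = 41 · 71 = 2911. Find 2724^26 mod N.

Mod 41: 2724 ≡ 18; 18^26 ≡ 18 (mod 41).
Mod 71: 2724 ≡ 26; 26^26 ≡ 48 (mod 71).
Combine by CRT: x ≡ 18 (mod 41), x ≡ 48 (mod 71) ⇒ x ≡ 2888 (mod 2911).

2888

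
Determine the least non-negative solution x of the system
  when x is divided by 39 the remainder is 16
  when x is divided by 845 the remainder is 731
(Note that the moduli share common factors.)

1576

gcd(39, 845) = 13 and 13 | (731 − 16), so the pair is consistent; merging gives x ≡ 1576 (mod 2535), where 2535 = lcm(39, 845).
The solution is unique modulo lcm(39, 845) = 2535.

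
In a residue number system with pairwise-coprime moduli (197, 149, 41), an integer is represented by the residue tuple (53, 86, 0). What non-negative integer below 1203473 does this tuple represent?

The moduli are pairwise coprime; N = 197·149·41 = 1203473.
N/197 = 6109; 6109 ≡ 2 (mod 197); 2·99 ≡ 1, so inverse 99.
N/149 = 8077; 8077 ≡ 31 (mod 149); 31·125 ≡ 1, so inverse 125.
N/41 = 29353; 29353 ≡ 38 (mod 41); 38·27 ≡ 1, so inverse 27.
x ≡ 53·6109·99 + 86·8077·125 + 0·29353·27 = 118881673.
118881673 mod 1203473 = 941319.

941319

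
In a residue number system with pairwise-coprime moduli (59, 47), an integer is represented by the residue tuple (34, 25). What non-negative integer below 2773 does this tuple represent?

From x ≡ 34 (mod 59) write x = 34 + 59t. Substituting into x ≡ 25 (mod 47) gives 59t ≡ 38 (mod 47), and since 12⁻¹ ≡ 4 (mod 47), t ≡ 11. Hence x ≡ 34 + 59·11 = 683 (mod 2773).

683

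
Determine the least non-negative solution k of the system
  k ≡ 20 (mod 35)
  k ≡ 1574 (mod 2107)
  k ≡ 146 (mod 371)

Combine the congruences pairwise.
gcd(35, 2107) = 7 and 7 | (1574 − 20), so the pair is consistent; merging gives k ≡ 7895 (mod 10535), where 10535 = lcm(35, 2107).
gcd(10535, 371) = 7 and 7 | (146 − 7895), so the pair is consistent; merging gives k ≡ 250200 (mod 558355), where 558355 = lcm(10535, 371).
The solution is unique modulo lcm(35, 2107, 371) = 558355.

250200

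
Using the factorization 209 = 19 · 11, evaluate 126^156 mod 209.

Mod 19: 126 ≡ 12; by Fermat, exponent reduces to 156 mod 18 = 12; 12^12 ≡ 1 (mod 19).
Mod 11: 126 ≡ 5; by Fermat, exponent reduces to 156 mod 10 = 6; 5^6 ≡ 5 (mod 11).
Combine by CRT: x ≡ 1 (mod 19), x ≡ 5 (mod 11) ⇒ x ≡ 115 (mod 209).

115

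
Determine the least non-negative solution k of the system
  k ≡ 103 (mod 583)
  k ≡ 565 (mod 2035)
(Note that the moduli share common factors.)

gcd(583, 2035) = 11 and 11 | (565 − 103), so the pair is consistent; merging gives k ≡ 63650 (mod 107855), where 107855 = lcm(583, 2035).
The solution is unique modulo lcm(583, 2035) = 107855.

63650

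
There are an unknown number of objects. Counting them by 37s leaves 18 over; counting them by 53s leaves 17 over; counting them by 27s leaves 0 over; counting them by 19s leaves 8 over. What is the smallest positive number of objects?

The moduli are pairwise coprime; M = 37·53·27·19 = 1005993.
M/37 = 27189; 27189 ≡ 31 (mod 37); 31·6 ≡ 1, so inverse 6.
M/53 = 18981; 18981 ≡ 7 (mod 53); 7·38 ≡ 1, so inverse 38.
M/27 = 37259; 37259 ≡ 26 (mod 27); 26·26 ≡ 1, so inverse 26.
M/19 = 52947; 52947 ≡ 13 (mod 19); 13·3 ≡ 1, so inverse 3.
N ≡ 18·27189·6 + 17·18981·38 + 0·37259·26 + 8·52947·3 = 16468866.
16468866 mod 1005993 = 372978.

372978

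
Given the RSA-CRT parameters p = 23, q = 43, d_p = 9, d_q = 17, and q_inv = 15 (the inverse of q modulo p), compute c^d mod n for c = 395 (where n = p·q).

82

m₁ = c^(d_p) mod p: c ≡ 4 (mod 23), and 4^9 mod 23 = 13.
m₂ = c^(d_q) mod q: c ≡ 8 (mod 43), and 8^17 mod 43 = 39.
h = q_inv·(m₁ − m₂) mod p = 15·(13 − 39) mod 23 = 1.
m = m₂ + h·q = 39 + 1·43 = 82.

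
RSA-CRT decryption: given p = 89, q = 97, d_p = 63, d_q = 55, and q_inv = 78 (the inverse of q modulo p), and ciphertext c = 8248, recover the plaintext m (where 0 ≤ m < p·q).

5388

m₁ = c^(d_p) mod p: c ≡ 60 (mod 89), and 60^63 mod 89 = 48.
m₂ = c^(d_q) mod q: c ≡ 3 (mod 97), and 3^55 mod 97 = 53.
h = q_inv·(m₁ − m₂) mod p = 78·(48 − 53) mod 89 = 55.
m = m₂ + h·q = 53 + 55·97 = 5388.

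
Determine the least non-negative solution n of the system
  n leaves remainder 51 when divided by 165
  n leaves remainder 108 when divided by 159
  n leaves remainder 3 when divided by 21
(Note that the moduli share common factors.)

23481

gcd(165, 159) = 3 and 3 | (108 − 51), so the pair is consistent; merging gives n ≡ 5991 (mod 8745), where 8745 = lcm(165, 159).
gcd(8745, 21) = 3 and 3 | (3 − 5991), so the pair is consistent; merging gives n ≡ 23481 (mod 61215), where 61215 = lcm(8745, 21).
The solution is unique modulo lcm(165, 159, 21) = 61215.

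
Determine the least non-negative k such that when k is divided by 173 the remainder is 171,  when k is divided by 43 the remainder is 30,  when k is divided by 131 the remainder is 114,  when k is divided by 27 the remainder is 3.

The moduli are pairwise coprime; N = 173·43·131·27 = 26311743.
N/173 = 152091; 152091 ≡ 24 (mod 173); 24·137 ≡ 1, so inverse 137.
N/43 = 611901; 611901 ≡ 11 (mod 43); 11·4 ≡ 1, so inverse 4.
N/131 = 200853; 200853 ≡ 30 (mod 131); 30·83 ≡ 1, so inverse 83.
N/27 = 974509; 974509 ≡ 25 (mod 27); 25·13 ≡ 1, so inverse 13.
k ≡ 171·152091·137 + 30·611901·4 + 114·200853·83 + 3·974509·13 = 5574940914.
5574940914 mod 26311743 = 23163141.

23163141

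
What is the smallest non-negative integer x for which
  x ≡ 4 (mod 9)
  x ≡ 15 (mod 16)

From x ≡ 4 (mod 9) write x = 4 + 9t. Substituting into x ≡ 15 (mod 16) gives 9t ≡ 11 (mod 16), and since 9⁻¹ ≡ 9 (mod 16), t ≡ 3. Hence x ≡ 4 + 9·3 = 31 (mod 144).

31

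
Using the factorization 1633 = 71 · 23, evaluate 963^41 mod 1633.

983

Mod 71: 963 ≡ 40; 40^41 ≡ 60 (mod 71).
Mod 23: 963 ≡ 20; by Fermat, exponent reduces to 41 mod 22 = 19; 20^19 ≡ 17 (mod 23).
Combine by CRT: x ≡ 60 (mod 71), x ≡ 17 (mod 23) ⇒ x ≡ 983 (mod 1633).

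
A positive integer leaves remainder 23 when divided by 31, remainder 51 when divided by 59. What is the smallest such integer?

1821

Combine the congruences pairwise.
From x ≡ 23 (mod 31) write x = 23 + 31t. Substituting into x ≡ 51 (mod 59) gives 31t ≡ 28 (mod 59), and since 31⁻¹ ≡ 40 (mod 59), t ≡ 58. Hence x ≡ 23 + 31·58 = 1821 (mod 1829).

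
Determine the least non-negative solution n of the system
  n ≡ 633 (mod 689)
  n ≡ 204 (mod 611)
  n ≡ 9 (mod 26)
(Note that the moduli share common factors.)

gcd(689, 611) = 13 and 13 | (204 − 633), so the pair is consistent; merging gives n ≡ 13035 (mod 32383), where 32383 = lcm(689, 611).
gcd(32383, 26) = 13 and 13 | (9 − 13035), so the pair is consistent; merging gives n ≡ 13035 (mod 64766), where 64766 = lcm(32383, 26).
The solution is unique modulo lcm(689, 611, 26) = 64766.

13035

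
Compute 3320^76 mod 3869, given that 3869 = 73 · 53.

3249

Mod 73: 3320 ≡ 35; by Fermat, exponent reduces to 76 mod 72 = 4; 35^4 ≡ 37 (mod 73).
Mod 53: 3320 ≡ 34; by Fermat, exponent reduces to 76 mod 52 = 24; 34^24 ≡ 16 (mod 53).
Combine by CRT: x ≡ 37 (mod 73), x ≡ 16 (mod 53) ⇒ x ≡ 3249 (mod 3869).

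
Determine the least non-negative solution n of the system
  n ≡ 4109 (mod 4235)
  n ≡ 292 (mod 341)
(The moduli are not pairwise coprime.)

93044

gcd(4235, 341) = 11 and 11 | (292 − 4109), so the pair is consistent; merging gives n ≡ 93044 (mod 131285), where 131285 = lcm(4235, 341).
The solution is unique modulo lcm(4235, 341) = 131285.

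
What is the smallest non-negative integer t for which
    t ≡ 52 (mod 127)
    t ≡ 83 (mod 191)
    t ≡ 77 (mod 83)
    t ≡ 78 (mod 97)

83359550

Combine the congruences pairwise.
From t ≡ 52 (mod 127) write t = 52 + 127s. Substituting into t ≡ 83 (mod 191) gives 127s ≡ 31 (mod 191), and since 127⁻¹ ≡ 188 (mod 191), s ≡ 98. Hence t ≡ 52 + 127·98 = 12498 (mod 24257).
From t ≡ 12498 (mod 24257) write t = 12498 + 24257s. Substituting into t ≡ 77 (mod 83) gives 24257s ≡ 29 (mod 83), and since 21⁻¹ ≡ 4 (mod 83), s ≡ 33. Hence t ≡ 12498 + 24257·33 = 812979 (mod 2013331).
From t ≡ 812979 (mod 2013331) write t = 812979 + 2013331s. Substituting into t ≡ 78 (mod 97) gives 2013331s ≡ 56 (mod 97), and since 96⁻¹ ≡ 96 (mod 97), s ≡ 41. Hence t ≡ 812979 + 2013331·41 = 83359550 (mod 195293107).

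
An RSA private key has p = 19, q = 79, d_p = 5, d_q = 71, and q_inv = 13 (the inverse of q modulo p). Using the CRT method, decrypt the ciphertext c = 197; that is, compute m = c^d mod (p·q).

m₁ = c^(d_p) mod p: c ≡ 7 (mod 19), and 7^5 mod 19 = 11.
m₂ = c^(d_q) mod q: c ≡ 39 (mod 79), and 39^71 mod 79 = 30.
h = q_inv·(m₁ − m₂) mod p = 13·(11 − 30) mod 19 = 0.
m = m₂ + h·q = 30 + 0·79 = 30.

30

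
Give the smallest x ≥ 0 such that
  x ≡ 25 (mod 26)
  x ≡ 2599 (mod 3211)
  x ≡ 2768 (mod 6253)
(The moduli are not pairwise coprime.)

Combine the congruences pairwise.
gcd(26, 3211) = 13 and 13 | (2599 − 25), so the pair is consistent; merging gives x ≡ 2599 (mod 6422), where 6422 = lcm(26, 3211).
gcd(6422, 6253) = 169 and 169 | (2768 − 2599), so the pair is consistent; merging gives x ≡ 9021 (mod 237614), where 237614 = lcm(6422, 6253).
The solution is unique modulo lcm(26, 3211, 6253) = 237614.

9021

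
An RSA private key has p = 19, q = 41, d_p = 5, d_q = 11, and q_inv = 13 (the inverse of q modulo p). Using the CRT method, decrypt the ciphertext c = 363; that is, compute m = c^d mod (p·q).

13

m₁ = c^(d_p) mod p: c ≡ 2 (mod 19), and 2^5 mod 19 = 13.
m₂ = c^(d_q) mod q: c ≡ 35 (mod 41), and 35^11 mod 41 = 13.
h = q_inv·(m₁ − m₂) mod p = 13·(13 − 13) mod 19 = 0.
m = m₂ + h·q = 13 + 0·41 = 13.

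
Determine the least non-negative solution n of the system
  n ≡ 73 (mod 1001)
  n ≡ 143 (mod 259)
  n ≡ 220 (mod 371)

gcd(1001, 259) = 7 and 7 | (143 − 73), so the pair is consistent; merging gives n ≡ 35108 (mod 37037), where 37037 = lcm(1001, 259).
gcd(37037, 371) = 7 and 7 | (220 − 35108), so the pair is consistent; merging gives n ≡ 479552 (mod 1962961), where 1962961 = lcm(37037, 371).
The solution is unique modulo lcm(1001, 259, 371) = 1962961.

479552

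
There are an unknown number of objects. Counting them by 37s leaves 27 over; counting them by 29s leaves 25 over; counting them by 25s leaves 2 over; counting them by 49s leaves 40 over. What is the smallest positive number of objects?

The moduli are pairwise coprime; M = 37·29·25·49 = 1314425.
M/37 = 35525; 35525 ≡ 5 (mod 37); 5·15 ≡ 1, so inverse 15.
M/29 = 45325; 45325 ≡ 27 (mod 29); 27·14 ≡ 1, so inverse 14.
M/25 = 52577; 52577 ≡ 2 (mod 25); 2·13 ≡ 1, so inverse 13.
M/49 = 26825; 26825 ≡ 22 (mod 49); 22·29 ≡ 1, so inverse 29.
N ≡ 27·35525·15 + 25·45325·14 + 2·52577·13 + 40·26825·29 = 62735377.
62735377 mod 1314425 = 957402.

957402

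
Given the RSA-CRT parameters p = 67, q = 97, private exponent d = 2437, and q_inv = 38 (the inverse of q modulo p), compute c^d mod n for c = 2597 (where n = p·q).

4440

d_p = d mod (p−1) = 2437 mod 66 = 61; d_q = d mod (q−1) = 37.
m₁ = c^(d_p) mod p: c ≡ 51 (mod 67), and 51^61 mod 67 = 18.
m₂ = c^(d_q) mod q: c ≡ 75 (mod 97), and 75^37 mod 97 = 75.
h = q_inv·(m₁ − m₂) mod p = 38·(18 − 75) mod 67 = 45.
m = m₂ + h·q = 75 + 45·97 = 4440.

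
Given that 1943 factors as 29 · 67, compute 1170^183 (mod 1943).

Mod 29: 1170 ≡ 10; by Fermat, exponent reduces to 183 mod 28 = 15; 10^15 ≡ 19 (mod 29).
Mod 67: 1170 ≡ 31; by Fermat, exponent reduces to 183 mod 66 = 51; 31^51 ≡ 52 (mod 67).
Combine by CRT: x ≡ 19 (mod 29), x ≡ 52 (mod 67) ⇒ x ≡ 454 (mod 1943).

454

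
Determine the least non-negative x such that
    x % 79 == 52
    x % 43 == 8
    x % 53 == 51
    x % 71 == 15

10367222

The moduli are pairwise coprime; N = 79·43·53·71 = 12782911.
N/79 = 161809; 161809 ≡ 17 (mod 79); 17·14 ≡ 1, so inverse 14.
N/43 = 297277; 297277 ≡ 18 (mod 43); 18·12 ≡ 1, so inverse 12.
N/53 = 241187; 241187 ≡ 37 (mod 53); 37·43 ≡ 1, so inverse 43.
N/71 = 180041; 180041 ≡ 56 (mod 71); 56·52 ≡ 1, so inverse 52.
x ≡ 52·161809·14 + 8·297277·12 + 51·241187·43 + 15·180041·52 = 815690615.
815690615 mod 12782911 = 10367222.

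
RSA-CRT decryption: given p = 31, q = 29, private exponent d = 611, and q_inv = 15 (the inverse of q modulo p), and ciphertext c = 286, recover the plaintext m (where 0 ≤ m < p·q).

857

d_p = d mod (p−1) = 611 mod 30 = 11; d_q = d mod (q−1) = 23.
m₁ = c^(d_p) mod p: c ≡ 7 (mod 31), and 7^11 mod 31 = 20.
m₂ = c^(d_q) mod q: c ≡ 25 (mod 29), and 25^23 mod 29 = 16.
h = q_inv·(m₁ − m₂) mod p = 15·(20 − 16) mod 31 = 29.
m = m₂ + h·q = 16 + 29·29 = 857.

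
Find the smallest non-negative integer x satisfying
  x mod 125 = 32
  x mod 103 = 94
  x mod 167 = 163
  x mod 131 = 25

The moduli are pairwise coprime; N = 125·103·167·131 = 281666375.
N/125 = 2253331; 2253331 ≡ 81 (mod 125); 81·71 ≡ 1, so inverse 71.
N/103 = 2734625; 2734625 ≡ 78 (mod 103); 78·70 ≡ 1, so inverse 70.
N/167 = 1686625; 1686625 ≡ 92 (mod 167); 92·118 ≡ 1, so inverse 118.
N/131 = 2150125; 2150125 ≡ 22 (mod 131); 22·6 ≡ 1, so inverse 6.
x ≡ 32·2253331·71 + 94·2734625·70 + 163·1686625·118 + 25·2150125·6 = 55876464532.
55876464532 mod 281666375 = 106522282.

106522282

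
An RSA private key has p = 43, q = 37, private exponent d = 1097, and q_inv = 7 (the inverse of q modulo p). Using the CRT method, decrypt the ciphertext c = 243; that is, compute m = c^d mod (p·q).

1510

d_p = d mod (p−1) = 1097 mod 42 = 5; d_q = d mod (q−1) = 17.
m₁ = c^(d_p) mod p: c ≡ 28 (mod 43), and 28^5 mod 43 = 5.
m₂ = c^(d_q) mod q: c ≡ 21 (mod 37), and 21^17 mod 37 = 30.
h = q_inv·(m₁ − m₂) mod p = 7·(5 − 30) mod 43 = 40.
m = m₂ + h·q = 30 + 40·37 = 1510.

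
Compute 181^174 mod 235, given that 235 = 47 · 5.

166

Mod 47: 181 ≡ 40; by Fermat, exponent reduces to 174 mod 46 = 36; 40^36 ≡ 25 (mod 47).
Mod 5: 181 ≡ 1; by Fermat, exponent reduces to 174 mod 4 = 2; 1^2 ≡ 1 (mod 5).
Combine by CRT: x ≡ 25 (mod 47), x ≡ 1 (mod 5) ⇒ x ≡ 166 (mod 235).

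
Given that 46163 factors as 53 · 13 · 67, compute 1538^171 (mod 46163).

39857

Mod 53: 1538 ≡ 1; by Fermat, exponent reduces to 171 mod 52 = 15; 1^15 ≡ 1 (mod 53).
Mod 13: 1538 ≡ 4; by Fermat, exponent reduces to 171 mod 12 = 3; 4^3 ≡ 12 (mod 13).
Mod 67: 1538 ≡ 64; by Fermat, exponent reduces to 171 mod 66 = 39; 64^39 ≡ 59 (mod 67).
Combine by CRT: x ≡ 1 (mod 53), x ≡ 12 (mod 13), x ≡ 59 (mod 67) ⇒ x ≡ 39857 (mod 46163).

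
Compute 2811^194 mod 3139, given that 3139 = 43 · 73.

2644

Mod 43: 2811 ≡ 16; by Fermat, exponent reduces to 194 mod 42 = 26; 16^26 ≡ 21 (mod 43).
Mod 73: 2811 ≡ 37; by Fermat, exponent reduces to 194 mod 72 = 50; 37^50 ≡ 16 (mod 73).
Combine by CRT: x ≡ 21 (mod 43), x ≡ 16 (mod 73) ⇒ x ≡ 2644 (mod 3139).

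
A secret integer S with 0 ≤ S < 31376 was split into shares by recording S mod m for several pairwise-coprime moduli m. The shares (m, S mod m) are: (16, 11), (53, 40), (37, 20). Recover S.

The moduli are pairwise coprime; N = 16·53·37 = 31376.
N/16 = 1961; 1961 ≡ 9 (mod 16); 9·9 ≡ 1, so inverse 9.
N/53 = 592; 592 ≡ 9 (mod 53); 9·6 ≡ 1, so inverse 6.
N/37 = 848; 848 ≡ 34 (mod 37); 34·12 ≡ 1, so inverse 12.
S ≡ 11·1961·9 + 40·592·6 + 20·848·12 = 539739.
539739 mod 31376 = 6347.

6347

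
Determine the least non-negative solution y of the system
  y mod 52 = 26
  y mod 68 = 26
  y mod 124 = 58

1794

Combine the congruences pairwise.
gcd(52, 68) = 4 and 4 | (26 − 26), so the pair is consistent; merging gives y ≡ 26 (mod 884), where 884 = lcm(52, 68).
gcd(884, 124) = 4 and 4 | (58 − 26), so the pair is consistent; merging gives y ≡ 1794 (mod 27404), where 27404 = lcm(884, 124).
The solution is unique modulo lcm(52, 68, 124) = 27404.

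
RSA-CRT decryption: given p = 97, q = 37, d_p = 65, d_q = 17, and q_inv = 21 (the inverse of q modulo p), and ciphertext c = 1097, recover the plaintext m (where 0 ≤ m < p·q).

m₁ = c^(d_p) mod p: c ≡ 30 (mod 97), and 30^65 mod 97 = 30.
m₂ = c^(d_q) mod q: c ≡ 24 (mod 37), and 24^17 mod 37 = 20.
h = q_inv·(m₁ − m₂) mod p = 21·(30 − 20) mod 97 = 16.
m = m₂ + h·q = 20 + 16·37 = 612.

612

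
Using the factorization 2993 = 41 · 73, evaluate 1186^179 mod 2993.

Mod 41: 1186 ≡ 38; by Fermat, exponent reduces to 179 mod 40 = 19; 38^19 ≡ 14 (mod 41).
Mod 73: 1186 ≡ 18; by Fermat, exponent reduces to 179 mod 72 = 35; 18^35 ≡ 69 (mod 73).
Combine by CRT: x ≡ 14 (mod 41), x ≡ 69 (mod 73) ⇒ x ≡ 2843 (mod 2993).

2843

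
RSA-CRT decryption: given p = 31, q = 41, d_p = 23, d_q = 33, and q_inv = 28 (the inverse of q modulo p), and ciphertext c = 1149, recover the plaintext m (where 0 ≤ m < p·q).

m₁ = c^(d_p) mod p: c ≡ 2 (mod 31), and 2^23 mod 31 = 8.
m₂ = c^(d_q) mod q: c ≡ 1 (mod 41), and 1^33 mod 41 = 1.
h = q_inv·(m₁ − m₂) mod p = 28·(8 − 1) mod 31 = 10.
m = m₂ + h·q = 1 + 10·41 = 411.

411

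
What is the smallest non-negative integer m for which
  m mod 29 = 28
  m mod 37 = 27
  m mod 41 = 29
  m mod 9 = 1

The moduli are pairwise coprime; N = 29·37·41·9 = 395937.
N/29 = 13653; 13653 ≡ 23 (mod 29); 23·24 ≡ 1, so inverse 24.
N/37 = 10701; 10701 ≡ 8 (mod 37); 8·14 ≡ 1, so inverse 14.
N/41 = 9657; 9657 ≡ 22 (mod 41); 22·28 ≡ 1, so inverse 28.
N/9 = 43993; 43993 ≡ 1 (mod 9), inverse 1.
m ≡ 28·13653·24 + 27·10701·14 + 29·9657·28 + 1·43993·1 = 21105271.
21105271 mod 395937 = 120610.

120610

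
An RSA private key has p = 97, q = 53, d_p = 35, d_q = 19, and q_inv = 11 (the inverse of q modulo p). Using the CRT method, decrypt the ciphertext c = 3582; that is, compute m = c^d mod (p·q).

m₁ = c^(d_p) mod p: c ≡ 90 (mod 97), and 90^35 mod 97 = 23.
m₂ = c^(d_q) mod q: c ≡ 31 (mod 53), and 31^19 mod 53 = 8.
h = q_inv·(m₁ − m₂) mod p = 11·(23 − 8) mod 97 = 68.
m = m₂ + h·q = 8 + 68·53 = 3612.

3612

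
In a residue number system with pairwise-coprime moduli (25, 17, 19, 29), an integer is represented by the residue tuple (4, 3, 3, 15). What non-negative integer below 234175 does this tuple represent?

From x ≡ 4 (mod 25) write x = 4 + 25t. Substituting into x ≡ 3 (mod 17) gives 25t ≡ 16 (mod 17), and since 8⁻¹ ≡ 15 (mod 17), t ≡ 2. Hence x ≡ 4 + 25·2 = 54 (mod 425).
From x ≡ 54 (mod 425) write x = 54 + 425t. Substituting into x ≡ 3 (mod 19) gives 425t ≡ 6 (mod 19), and since 7⁻¹ ≡ 11 (mod 19), t ≡ 9. Hence x ≡ 54 + 425·9 = 3879 (mod 8075).
From x ≡ 3879 (mod 8075) write x = 3879 + 8075t. Substituting into x ≡ 15 (mod 29) gives 8075t ≡ 22 (mod 29), and since 13⁻¹ ≡ 9 (mod 29), t ≡ 24. Hence x ≡ 3879 + 8075·24 = 197679 (mod 234175).

197679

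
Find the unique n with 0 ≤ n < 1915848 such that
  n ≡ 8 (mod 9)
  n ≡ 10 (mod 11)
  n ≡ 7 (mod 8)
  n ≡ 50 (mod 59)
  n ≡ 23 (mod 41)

The moduli are pairwise coprime; M = 9·11·8·59·41 = 1915848.
M/9 = 212872; 212872 ≡ 4 (mod 9); 4·7 ≡ 1, so inverse 7.
M/11 = 174168; 174168 ≡ 5 (mod 11); 5·9 ≡ 1, so inverse 9.
M/8 = 239481; 239481 ≡ 1 (mod 8), inverse 1.
M/59 = 32472; 32472 ≡ 22 (mod 59); 22·51 ≡ 1, so inverse 51.
M/41 = 46728; 46728 ≡ 29 (mod 41); 29·17 ≡ 1, so inverse 17.
n ≡ 8·212872·7 + 10·174168·9 + 7·239481·1 + 50·32472·51 + 23·46728·17 = 130346567.
130346567 mod 1915848 = 68903.

68903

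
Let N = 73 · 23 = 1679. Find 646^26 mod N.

Mod 73: 646 ≡ 62; 62^26 ≡ 19 (mod 73).
Mod 23: 646 ≡ 2; by Fermat, exponent reduces to 26 mod 22 = 4; 2^4 ≡ 16 (mod 23).
Combine by CRT: x ≡ 19 (mod 73), x ≡ 16 (mod 23) ⇒ x ≡ 384 (mod 1679).

384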